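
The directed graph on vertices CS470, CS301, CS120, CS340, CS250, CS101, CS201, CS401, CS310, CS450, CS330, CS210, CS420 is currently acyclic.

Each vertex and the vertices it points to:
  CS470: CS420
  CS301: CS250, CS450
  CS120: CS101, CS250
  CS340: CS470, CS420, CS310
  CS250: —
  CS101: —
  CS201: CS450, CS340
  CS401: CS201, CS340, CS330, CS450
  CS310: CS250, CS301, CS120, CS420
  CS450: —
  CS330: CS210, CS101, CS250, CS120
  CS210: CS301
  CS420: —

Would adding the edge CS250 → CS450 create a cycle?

No

Adding CS250→CS450 creates a cycle iff CS450 can already reach CS250.
Explore from CS450: no path reaches CS250. The graph stays acyclic.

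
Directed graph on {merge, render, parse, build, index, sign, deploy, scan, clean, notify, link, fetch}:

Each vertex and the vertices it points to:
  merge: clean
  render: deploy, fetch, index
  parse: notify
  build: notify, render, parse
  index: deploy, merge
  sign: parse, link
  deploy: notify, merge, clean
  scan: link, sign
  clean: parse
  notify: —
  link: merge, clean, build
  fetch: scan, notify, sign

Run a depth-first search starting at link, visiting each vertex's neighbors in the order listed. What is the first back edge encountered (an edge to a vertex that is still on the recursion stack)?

scan→link

DFS from link (visiting each vertex's neighbors in the order listed); mark gray on enter, black on exit:
link gray
  merge gray
    clean gray
      parse gray
        notify gray
        notify black
      parse black
    clean black
  merge black
  link→clean: clean black — skip
  build gray
    build→notify: notify black — skip
    render gray
      deploy gray
        deploy→notify: notify black — skip
        deploy→merge: merge black — skip
        deploy→clean: clean black — skip
      deploy black
      fetch gray
        scan gray
          scan→link: link is gray → back edge
First back edge: scan → link.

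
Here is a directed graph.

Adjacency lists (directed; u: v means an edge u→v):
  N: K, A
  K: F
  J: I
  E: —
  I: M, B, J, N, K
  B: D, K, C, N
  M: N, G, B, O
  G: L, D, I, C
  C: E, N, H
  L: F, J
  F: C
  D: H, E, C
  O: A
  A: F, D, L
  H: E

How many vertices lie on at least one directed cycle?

13

A vertex is on a directed cycle iff it belongs to a strongly connected component of size ≥ 2 (or has a self-loop).
The vertices on cycles are {A, B, C, D, F, G, I, J, K, L, M, N, O} — 13 in total.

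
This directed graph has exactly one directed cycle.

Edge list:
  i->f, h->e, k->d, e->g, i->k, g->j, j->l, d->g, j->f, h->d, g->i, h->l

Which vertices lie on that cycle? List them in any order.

d, g, i, k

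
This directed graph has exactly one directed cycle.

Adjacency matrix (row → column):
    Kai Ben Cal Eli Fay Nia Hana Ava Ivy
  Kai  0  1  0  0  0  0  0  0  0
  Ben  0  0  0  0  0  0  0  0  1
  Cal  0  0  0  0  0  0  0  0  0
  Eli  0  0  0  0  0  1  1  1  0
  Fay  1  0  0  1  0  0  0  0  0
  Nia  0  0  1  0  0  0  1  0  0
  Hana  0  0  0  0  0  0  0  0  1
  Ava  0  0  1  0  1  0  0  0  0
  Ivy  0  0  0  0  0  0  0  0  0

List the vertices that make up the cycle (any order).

DFS with gray/black marking from Ava:
Ava gray
  Cal gray
  Cal black
  Fay gray
    Eli gray
      Hana gray
        Ivy gray
        Ivy black
      Hana black
      Eli→Ava: Ava is gray → back edge
Back edge closes the cycle Ava → Fay → Eli → Ava; its vertices are {Ava, Eli, Fay}.

Ava, Eli, Fay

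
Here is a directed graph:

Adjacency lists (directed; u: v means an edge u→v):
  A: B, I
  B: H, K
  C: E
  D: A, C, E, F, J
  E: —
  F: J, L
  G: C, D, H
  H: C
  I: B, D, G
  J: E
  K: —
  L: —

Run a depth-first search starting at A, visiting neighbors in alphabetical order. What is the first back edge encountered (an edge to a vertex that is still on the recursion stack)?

D→A

DFS from A (visiting neighbors in alphabetical order); mark gray on enter, black on exit:
A gray
  B gray
    H gray
      C gray
        E gray
        E black
      C black
    H black
    K gray
    K black
  B black
  I gray
    I→B: B black — skip
    D gray
      D→A: A is gray → back edge
First back edge: D → A.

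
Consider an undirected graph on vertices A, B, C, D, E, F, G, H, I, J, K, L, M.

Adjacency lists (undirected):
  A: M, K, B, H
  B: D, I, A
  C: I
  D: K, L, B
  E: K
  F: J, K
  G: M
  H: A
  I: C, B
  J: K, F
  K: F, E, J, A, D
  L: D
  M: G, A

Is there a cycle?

DFS, tracking each vertex's parent; an edge to a visited non-parent vertex closes a cycle.
Start from J:
visit J (parent –)
  visit K (parent J)
    visit F (parent K)
      F–J: J visited and ≠ parent → cycle
Cycle: J – K – F – J.

Yes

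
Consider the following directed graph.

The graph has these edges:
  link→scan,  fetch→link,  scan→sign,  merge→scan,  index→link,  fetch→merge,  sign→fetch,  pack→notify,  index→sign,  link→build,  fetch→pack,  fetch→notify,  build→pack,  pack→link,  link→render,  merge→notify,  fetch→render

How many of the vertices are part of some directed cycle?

A vertex is on a directed cycle iff it belongs to a strongly connected component of size ≥ 2 (or has a self-loop).
The vertices on cycles are {link, pack, scan, sign, build, fetch, merge} — 7 in total.

7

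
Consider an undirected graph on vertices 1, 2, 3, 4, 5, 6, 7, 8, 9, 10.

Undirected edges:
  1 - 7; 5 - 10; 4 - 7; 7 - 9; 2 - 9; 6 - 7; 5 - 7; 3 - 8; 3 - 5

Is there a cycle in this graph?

DFS, tracking each vertex's parent; an edge to a visited non-parent vertex closes a cycle.
Start from 1:
visit 1 (parent –)
  visit 7 (parent 1)
    7–1: parent, skip
    visit 5 (parent 7)
      visit 3 (parent 5)
        visit 8 (parent 3)
          8–3: parent, skip
        3–5: parent, skip
      5–7: parent, skip
      visit 10 (parent 5)
        10–5: parent, skip
    visit 9 (parent 7)
      visit 2 (parent 9)
        2–9: parent, skip
      9–7: parent, skip
    visit 6 (parent 7)
      6–7: parent, skip
    visit 4 (parent 7)
      4–7: parent, skip
No non-parent visited neighbor found — the graph is a forest.

No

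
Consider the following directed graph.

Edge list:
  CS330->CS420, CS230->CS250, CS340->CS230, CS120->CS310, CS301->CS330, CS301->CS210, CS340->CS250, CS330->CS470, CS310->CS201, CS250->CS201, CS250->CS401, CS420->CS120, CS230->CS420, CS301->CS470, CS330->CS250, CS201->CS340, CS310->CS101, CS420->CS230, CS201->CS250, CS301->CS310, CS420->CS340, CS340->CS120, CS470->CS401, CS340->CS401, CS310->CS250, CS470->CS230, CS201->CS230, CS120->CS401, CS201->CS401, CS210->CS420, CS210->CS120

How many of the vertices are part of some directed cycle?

7

A vertex is on a directed cycle iff it belongs to a strongly connected component of size ≥ 2 (or has a self-loop).
The vertices on cycles are {CS120, CS201, CS230, CS250, CS310, CS340, CS420} — 7 in total.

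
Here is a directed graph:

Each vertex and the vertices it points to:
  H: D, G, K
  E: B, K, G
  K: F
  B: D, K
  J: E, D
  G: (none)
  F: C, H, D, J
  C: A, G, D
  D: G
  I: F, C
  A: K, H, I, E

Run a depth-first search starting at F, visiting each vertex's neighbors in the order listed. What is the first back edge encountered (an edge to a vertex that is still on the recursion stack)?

K->F

DFS from F (visiting each vertex's neighbors in the order listed); mark gray on enter, black on exit:
F gray
  C gray
    A gray
      K gray
        K→F: F is gray → back edge
First back edge: K → F.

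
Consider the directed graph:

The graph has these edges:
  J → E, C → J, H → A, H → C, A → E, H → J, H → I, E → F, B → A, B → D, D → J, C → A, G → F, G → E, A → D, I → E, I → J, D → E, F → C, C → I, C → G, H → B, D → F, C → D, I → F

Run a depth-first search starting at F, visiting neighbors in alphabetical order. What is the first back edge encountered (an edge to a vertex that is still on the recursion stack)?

E→F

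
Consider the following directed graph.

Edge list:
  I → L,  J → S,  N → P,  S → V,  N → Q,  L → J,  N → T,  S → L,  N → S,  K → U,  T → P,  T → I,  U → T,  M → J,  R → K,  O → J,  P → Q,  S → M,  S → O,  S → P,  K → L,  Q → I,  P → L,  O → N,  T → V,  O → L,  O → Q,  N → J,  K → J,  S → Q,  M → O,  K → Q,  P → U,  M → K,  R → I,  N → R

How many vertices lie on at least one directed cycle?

13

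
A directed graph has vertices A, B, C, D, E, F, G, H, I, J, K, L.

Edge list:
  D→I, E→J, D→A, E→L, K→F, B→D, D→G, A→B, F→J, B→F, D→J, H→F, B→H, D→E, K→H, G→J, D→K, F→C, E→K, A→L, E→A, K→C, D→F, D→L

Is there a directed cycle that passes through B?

B is on a cycle iff B can reach itself via ≥1 edge.
B → D → A → B — yes.

Yes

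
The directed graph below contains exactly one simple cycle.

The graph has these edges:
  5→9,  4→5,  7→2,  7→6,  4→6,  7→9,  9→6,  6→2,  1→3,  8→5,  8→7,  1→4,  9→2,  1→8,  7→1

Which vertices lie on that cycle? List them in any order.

1, 7, 8

DFS with gray/black marking from 1:
1 gray
  4 gray
    5 gray
      9 gray
        2 gray
        2 black
        6 gray
          6→2: 2 black — skip
        6 black
      9 black
    5 black
    4→6: 6 black — skip
  4 black
  8 gray
    7 gray
      7→2: 2 black — skip
      7→1: 1 is gray → back edge
Back edge closes the cycle 1 → 8 → 7 → 1; its vertices are {1, 7, 8}.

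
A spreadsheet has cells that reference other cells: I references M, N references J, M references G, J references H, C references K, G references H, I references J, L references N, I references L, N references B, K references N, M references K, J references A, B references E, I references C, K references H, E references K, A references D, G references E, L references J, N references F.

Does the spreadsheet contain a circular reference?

Yes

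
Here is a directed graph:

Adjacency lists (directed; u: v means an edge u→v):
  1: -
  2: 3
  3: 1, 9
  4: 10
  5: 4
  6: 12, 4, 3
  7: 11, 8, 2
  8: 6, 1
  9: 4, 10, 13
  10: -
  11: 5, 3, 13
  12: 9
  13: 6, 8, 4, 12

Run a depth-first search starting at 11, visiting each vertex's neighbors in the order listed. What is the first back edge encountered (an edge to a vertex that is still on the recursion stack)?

DFS from 11 (visiting each vertex's neighbors in the order listed); mark gray on enter, black on exit:
11 gray
  5 gray
    4 gray
      10 gray
      10 black
    4 black
  5 black
  3 gray
    1 gray
    1 black
    9 gray
      9→4: 4 black — skip
      9→10: 10 black — skip
      13 gray
        6 gray
          12 gray
            12→9: 9 is gray → back edge
First back edge: 12 → 9.

12->9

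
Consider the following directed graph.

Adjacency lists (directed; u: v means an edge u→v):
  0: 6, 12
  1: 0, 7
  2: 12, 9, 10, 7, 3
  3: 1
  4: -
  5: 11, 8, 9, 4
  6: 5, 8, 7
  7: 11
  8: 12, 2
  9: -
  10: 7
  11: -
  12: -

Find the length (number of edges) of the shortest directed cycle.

For each vertex v, BFS finds the shortest path from v back to v.
The shortest such closed walk is 6 → 8 → 2 → 3 → 1 → 0 → 6, length 6.

6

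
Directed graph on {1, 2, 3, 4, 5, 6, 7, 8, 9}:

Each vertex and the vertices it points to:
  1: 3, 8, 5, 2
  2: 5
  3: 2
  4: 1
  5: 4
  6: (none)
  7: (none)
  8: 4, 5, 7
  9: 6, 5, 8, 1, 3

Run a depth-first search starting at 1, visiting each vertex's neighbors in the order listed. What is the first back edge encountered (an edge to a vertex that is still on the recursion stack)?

DFS from 1 (visiting each vertex's neighbors in the order listed); mark gray on enter, black on exit:
1 gray
  3 gray
    2 gray
      5 gray
        4 gray
          4→1: 1 is gray → back edge
First back edge: 4 → 1.

4→1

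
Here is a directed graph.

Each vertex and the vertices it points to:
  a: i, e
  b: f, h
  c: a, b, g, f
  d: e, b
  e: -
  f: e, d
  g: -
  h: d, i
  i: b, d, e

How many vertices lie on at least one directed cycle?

5

A vertex is on a directed cycle iff it belongs to a strongly connected component of size ≥ 2 (or has a self-loop).
The vertices on cycles are {b, d, f, h, i} — 5 in total.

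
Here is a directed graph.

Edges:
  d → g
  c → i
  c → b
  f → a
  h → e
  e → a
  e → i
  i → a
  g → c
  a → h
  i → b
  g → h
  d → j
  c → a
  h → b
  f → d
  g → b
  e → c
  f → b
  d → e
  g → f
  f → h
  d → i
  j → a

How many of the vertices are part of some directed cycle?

8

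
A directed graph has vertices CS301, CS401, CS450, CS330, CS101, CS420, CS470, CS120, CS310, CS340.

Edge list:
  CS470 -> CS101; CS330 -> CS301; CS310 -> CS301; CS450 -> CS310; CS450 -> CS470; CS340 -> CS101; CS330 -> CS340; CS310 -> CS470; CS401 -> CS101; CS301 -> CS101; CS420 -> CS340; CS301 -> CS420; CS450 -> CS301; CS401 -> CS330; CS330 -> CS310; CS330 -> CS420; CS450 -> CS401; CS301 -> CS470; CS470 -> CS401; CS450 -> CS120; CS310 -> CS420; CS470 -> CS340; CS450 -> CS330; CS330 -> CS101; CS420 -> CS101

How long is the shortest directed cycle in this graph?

4

For each vertex v, BFS finds the shortest path from v back to v.
The shortest such closed walk is CS401 → CS330 → CS301 → CS470 → CS401, length 4.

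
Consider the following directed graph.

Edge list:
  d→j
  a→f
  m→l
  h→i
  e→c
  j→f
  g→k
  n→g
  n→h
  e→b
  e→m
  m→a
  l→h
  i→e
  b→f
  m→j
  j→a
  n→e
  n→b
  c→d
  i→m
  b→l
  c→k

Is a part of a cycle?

No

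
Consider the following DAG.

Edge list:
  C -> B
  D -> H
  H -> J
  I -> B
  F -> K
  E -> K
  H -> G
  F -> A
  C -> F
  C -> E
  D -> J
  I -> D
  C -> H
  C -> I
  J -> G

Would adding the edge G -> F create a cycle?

No

Adding G→F creates a cycle iff F can already reach G.
Explore from F: no path reaches G. The graph stays acyclic.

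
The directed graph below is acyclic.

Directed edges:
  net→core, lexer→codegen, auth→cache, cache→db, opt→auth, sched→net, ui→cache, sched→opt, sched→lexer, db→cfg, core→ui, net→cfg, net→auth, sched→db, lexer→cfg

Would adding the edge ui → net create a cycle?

Yes

Adding ui→net creates a cycle iff net can already reach ui.
Path from net: net → core → ui.
So net → … → ui → net is a cycle.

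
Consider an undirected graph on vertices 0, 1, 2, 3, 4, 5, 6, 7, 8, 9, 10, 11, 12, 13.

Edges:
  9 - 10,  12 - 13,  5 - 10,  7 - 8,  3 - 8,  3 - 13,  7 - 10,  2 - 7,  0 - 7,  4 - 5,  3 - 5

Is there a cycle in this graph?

DFS, tracking each vertex's parent; an edge to a visited non-parent vertex closes a cycle.
Start from 6:
visit 6 (parent –)
visit 0 (parent –)
  visit 7 (parent 0)
    visit 8 (parent 7)
      visit 3 (parent 8)
        visit 5 (parent 3)
          visit 10 (parent 5)
            10–5: parent, skip
            10–7: 7 visited and ≠ parent → cycle
Cycle: 7 – 8 – 3 – 5 – 10 – 7.

Yes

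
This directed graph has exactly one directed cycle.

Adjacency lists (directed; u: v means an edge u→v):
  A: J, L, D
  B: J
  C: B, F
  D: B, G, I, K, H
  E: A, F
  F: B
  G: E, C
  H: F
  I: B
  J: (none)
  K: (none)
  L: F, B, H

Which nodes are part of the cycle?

DFS with gray/black marking from E:
E gray
  A gray
    J gray
    J black
    L gray
      F gray
        B gray
          B→J: J black — skip
        B black
      F black
      L→B: B black — skip
      H gray
        H→F: F black — skip
      H black
    L black
    D gray
      D→B: B black — skip
      G gray
        G→E: E is gray → back edge
Back edge closes the cycle E → A → D → G → E; its vertices are {A, D, E, G}.

A, D, E, G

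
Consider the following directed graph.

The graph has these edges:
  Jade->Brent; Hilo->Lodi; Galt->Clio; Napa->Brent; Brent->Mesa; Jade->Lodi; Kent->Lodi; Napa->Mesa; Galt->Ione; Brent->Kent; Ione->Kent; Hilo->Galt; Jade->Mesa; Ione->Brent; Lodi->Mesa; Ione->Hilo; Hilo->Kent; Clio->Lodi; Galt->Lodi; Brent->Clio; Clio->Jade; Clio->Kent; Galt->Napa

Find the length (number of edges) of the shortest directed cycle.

3

For each vertex v, BFS finds the shortest path from v back to v.
The shortest such closed walk is Galt → Ione → Hilo → Galt, length 3.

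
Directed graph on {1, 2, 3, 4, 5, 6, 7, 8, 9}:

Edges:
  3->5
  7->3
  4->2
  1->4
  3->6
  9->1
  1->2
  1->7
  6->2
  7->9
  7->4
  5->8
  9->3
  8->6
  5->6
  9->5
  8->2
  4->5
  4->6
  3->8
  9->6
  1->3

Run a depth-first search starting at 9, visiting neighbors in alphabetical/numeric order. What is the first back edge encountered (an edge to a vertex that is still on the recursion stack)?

7->9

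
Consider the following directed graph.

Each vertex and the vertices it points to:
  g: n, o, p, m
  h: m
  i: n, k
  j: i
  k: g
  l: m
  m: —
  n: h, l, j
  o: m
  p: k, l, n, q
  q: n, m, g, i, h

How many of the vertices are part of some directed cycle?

A vertex is on a directed cycle iff it belongs to a strongly connected component of size ≥ 2 (or has a self-loop).
The vertices on cycles are {g, i, j, k, n, p, q} — 7 in total.

7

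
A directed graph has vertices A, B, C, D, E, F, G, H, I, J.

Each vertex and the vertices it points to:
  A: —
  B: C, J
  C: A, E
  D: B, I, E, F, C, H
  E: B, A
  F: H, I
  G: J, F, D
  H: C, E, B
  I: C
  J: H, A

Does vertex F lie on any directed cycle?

No

F lies on a cycle iff there is a path from F back to itself.
Exploring from F, it never reaches itself; equivalently, its strongly connected component is a singleton.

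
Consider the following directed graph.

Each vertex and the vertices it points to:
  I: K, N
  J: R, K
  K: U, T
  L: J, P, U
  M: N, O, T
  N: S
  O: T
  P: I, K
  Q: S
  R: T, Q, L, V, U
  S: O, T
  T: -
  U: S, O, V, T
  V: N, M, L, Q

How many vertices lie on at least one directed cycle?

A vertex is on a directed cycle iff it belongs to a strongly connected component of size ≥ 2 (or has a self-loop).
The vertices on cycles are {I, J, K, L, P, R, U, V} — 8 in total.

8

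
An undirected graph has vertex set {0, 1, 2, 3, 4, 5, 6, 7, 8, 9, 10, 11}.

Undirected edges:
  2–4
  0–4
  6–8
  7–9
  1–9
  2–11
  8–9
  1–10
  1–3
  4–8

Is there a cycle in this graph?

No

DFS, tracking each vertex's parent; an edge to a visited non-parent vertex closes a cycle.
Start from 7:
visit 7 (parent –)
  visit 9 (parent 7)
    9–7: parent, skip
    visit 1 (parent 9)
      visit 3 (parent 1)
        3–1: parent, skip
      visit 10 (parent 1)
        10–1: parent, skip
      1–9: parent, skip
    visit 8 (parent 9)
      visit 6 (parent 8)
        6–8: parent, skip
      8–9: parent, skip
      visit 4 (parent 8)
        visit 2 (parent 4)
          2–4: parent, skip
          visit 11 (parent 2)
            11–2: parent, skip
        4–8: parent, skip
        visit 0 (parent 4)
          0–4: parent, skip
visit 5 (parent –)
No non-parent visited neighbor found — the graph is a forest.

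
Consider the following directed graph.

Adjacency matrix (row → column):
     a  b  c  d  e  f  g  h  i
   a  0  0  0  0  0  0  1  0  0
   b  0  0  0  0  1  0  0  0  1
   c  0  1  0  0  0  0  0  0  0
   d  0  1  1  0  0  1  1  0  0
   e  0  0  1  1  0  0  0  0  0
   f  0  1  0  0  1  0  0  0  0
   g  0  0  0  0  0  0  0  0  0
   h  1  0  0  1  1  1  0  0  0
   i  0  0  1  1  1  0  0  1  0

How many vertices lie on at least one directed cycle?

A vertex is on a directed cycle iff it belongs to a strongly connected component of size ≥ 2 (or has a self-loop).
The vertices on cycles are {b, c, d, e, f, h, i} — 7 in total.

7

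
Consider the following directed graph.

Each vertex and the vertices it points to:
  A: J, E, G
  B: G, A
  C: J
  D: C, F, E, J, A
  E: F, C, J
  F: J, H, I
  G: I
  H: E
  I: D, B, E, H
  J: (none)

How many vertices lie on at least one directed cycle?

A vertex is on a directed cycle iff it belongs to a strongly connected component of size ≥ 2 (or has a self-loop).
The vertices on cycles are {A, B, D, E, F, G, H, I} — 8 in total.

8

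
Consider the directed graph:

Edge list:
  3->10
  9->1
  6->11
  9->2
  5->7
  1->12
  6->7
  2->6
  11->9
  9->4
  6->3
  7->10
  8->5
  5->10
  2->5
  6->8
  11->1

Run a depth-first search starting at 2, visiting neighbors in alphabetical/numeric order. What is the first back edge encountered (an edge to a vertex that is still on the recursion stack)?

DFS from 2 (visiting neighbors in alphabetical/numeric order); mark gray on enter, black on exit:
2 gray
  5 gray
    7 gray
      10 gray
      10 black
    7 black
    5→10: 10 black — skip
  5 black
  6 gray
    3 gray
      3→10: 10 black — skip
    3 black
    6→7: 7 black — skip
    8 gray
      8→5: 5 black — skip
    8 black
    11 gray
      1 gray
        12 gray
        12 black
      1 black
      9 gray
        9→1: 1 black — skip
        9→2: 2 is gray → back edge
First back edge: 9 → 2.

9->2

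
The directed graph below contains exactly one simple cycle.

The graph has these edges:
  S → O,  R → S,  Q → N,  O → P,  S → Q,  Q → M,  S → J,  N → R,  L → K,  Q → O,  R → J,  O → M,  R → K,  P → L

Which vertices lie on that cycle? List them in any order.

DFS with gray/black marking from R:
R gray
  K gray
  K black
  S gray
    Q gray
      M gray
      M black
      N gray
        N→R: R is gray → back edge
Back edge closes the cycle R → S → Q → N → R; its vertices are {N, Q, R, S}.

N, Q, R, S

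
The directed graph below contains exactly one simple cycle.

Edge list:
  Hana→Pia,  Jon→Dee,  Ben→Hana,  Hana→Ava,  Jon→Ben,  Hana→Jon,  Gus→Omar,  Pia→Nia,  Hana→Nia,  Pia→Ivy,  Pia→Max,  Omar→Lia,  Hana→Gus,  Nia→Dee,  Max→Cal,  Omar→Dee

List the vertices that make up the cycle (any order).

Ben, Jon, Hana

DFS with gray/black marking from Hana:
Hana gray
  Ava gray
  Ava black
  Jon gray
    Ben gray
      Ben→Hana: Hana is gray → back edge
Back edge closes the cycle Hana → Jon → Ben → Hana; its vertices are {Ben, Jon, Hana}.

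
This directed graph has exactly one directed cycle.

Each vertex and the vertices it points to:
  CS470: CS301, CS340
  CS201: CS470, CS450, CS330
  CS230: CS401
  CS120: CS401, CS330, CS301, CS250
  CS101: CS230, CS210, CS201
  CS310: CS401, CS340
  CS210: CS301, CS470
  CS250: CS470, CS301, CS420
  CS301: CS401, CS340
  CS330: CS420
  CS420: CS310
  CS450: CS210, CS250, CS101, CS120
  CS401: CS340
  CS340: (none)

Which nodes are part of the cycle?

CS101, CS201, CS450

DFS with gray/black marking from CS450:
CS450 gray
  CS210 gray
    CS301 gray
      CS401 gray
        CS340 gray
        CS340 black
      CS401 black
      CS301→CS340: CS340 black — skip
    CS301 black
    CS470 gray
      CS470→CS301: CS301 black — skip
      CS470→CS340: CS340 black — skip
    CS470 black
  CS210 black
  CS250 gray
    CS250→CS470: CS470 black — skip
    CS250→CS301: CS301 black — skip
    CS420 gray
      CS310 gray
        CS310→CS401: CS401 black — skip
        CS310→CS340: CS340 black — skip
      CS310 black
    CS420 black
  CS250 black
  CS101 gray
    CS230 gray
      CS230→CS401: CS401 black — skip
    CS230 black
    CS101→CS210: CS210 black — skip
    CS201 gray
      CS201→CS470: CS470 black — skip
      CS201→CS450: CS450 is gray → back edge
Back edge closes the cycle CS450 → CS101 → CS201 → CS450; its vertices are {CS101, CS201, CS450}.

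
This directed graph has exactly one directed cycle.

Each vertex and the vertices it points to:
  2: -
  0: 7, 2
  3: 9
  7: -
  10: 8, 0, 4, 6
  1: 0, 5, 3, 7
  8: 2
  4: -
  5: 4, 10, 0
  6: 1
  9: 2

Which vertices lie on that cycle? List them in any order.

1, 5, 6, 10

DFS with gray/black marking from 1:
1 gray
  0 gray
    7 gray
    7 black
    2 gray
    2 black
  0 black
  5 gray
    4 gray
    4 black
    10 gray
      8 gray
        8→2: 2 black — skip
      8 black
      10→0: 0 black — skip
      10→4: 4 black — skip
      6 gray
        6→1: 1 is gray → back edge
Back edge closes the cycle 1 → 5 → 10 → 6 → 1; its vertices are {1, 5, 6, 10}.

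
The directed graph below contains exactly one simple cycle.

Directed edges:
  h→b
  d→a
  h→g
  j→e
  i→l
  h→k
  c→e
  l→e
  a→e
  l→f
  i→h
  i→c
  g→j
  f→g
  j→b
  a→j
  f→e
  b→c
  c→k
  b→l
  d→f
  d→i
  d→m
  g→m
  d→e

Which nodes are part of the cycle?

b, f, g, j, l

DFS with gray/black marking from b:
b gray
  l gray
    e gray
    e black
    f gray
      f→e: e black — skip
      g gray
        m gray
        m black
        j gray
          j→e: e black — skip
          j→b: b is gray → back edge
Back edge closes the cycle b → l → f → g → j → b; its vertices are {b, f, g, j, l}.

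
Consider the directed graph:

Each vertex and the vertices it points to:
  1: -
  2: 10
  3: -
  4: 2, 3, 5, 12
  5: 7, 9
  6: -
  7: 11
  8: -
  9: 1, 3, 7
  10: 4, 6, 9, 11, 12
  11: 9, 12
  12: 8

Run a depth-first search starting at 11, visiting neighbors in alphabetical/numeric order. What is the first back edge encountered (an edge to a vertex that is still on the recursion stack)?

DFS from 11 (visiting neighbors in alphabetical/numeric order); mark gray on enter, black on exit:
11 gray
  9 gray
    1 gray
    1 black
    3 gray
    3 black
    7 gray
      7→11: 11 is gray → back edge
First back edge: 7 → 11.

7->11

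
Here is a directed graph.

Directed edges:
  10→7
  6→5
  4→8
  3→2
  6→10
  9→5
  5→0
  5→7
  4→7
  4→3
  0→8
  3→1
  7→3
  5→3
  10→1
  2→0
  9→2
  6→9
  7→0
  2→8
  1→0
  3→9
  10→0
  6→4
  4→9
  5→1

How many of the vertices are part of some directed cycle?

A vertex is on a directed cycle iff it belongs to a strongly connected component of size ≥ 2 (or has a self-loop).
The vertices on cycles are {3, 5, 7, 9} — 4 in total.

4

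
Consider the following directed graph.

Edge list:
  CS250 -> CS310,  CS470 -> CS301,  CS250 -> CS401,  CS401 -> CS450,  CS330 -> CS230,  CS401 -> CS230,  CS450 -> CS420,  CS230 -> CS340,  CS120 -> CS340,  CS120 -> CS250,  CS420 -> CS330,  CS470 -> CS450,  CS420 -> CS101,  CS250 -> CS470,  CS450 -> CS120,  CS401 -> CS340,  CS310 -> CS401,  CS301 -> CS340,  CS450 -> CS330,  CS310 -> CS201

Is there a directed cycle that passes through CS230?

CS230 lies on a cycle iff there is a path from CS230 back to itself.
Exploring from CS230, it never reaches itself; equivalently, its strongly connected component is a singleton.

No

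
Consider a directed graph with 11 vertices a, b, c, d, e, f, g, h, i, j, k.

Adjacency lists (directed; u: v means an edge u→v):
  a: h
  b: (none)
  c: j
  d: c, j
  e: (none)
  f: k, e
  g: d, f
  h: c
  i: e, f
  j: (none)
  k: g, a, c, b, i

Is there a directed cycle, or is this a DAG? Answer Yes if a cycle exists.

DFS with white/gray/black marking, starting from c:
c gray
  j gray
  j black
c black
a gray
  h gray
    h→c: c black — skip
  h black
a black
b gray
b black
d gray
  d→c: c black — skip
  d→j: j black — skip
d black
e gray
e black
f gray
  k gray
    g gray
      g→d: d black — skip
      g→f: f is gray → back edge
Back edge found, so a cycle exists: f → k → g → f.

Yes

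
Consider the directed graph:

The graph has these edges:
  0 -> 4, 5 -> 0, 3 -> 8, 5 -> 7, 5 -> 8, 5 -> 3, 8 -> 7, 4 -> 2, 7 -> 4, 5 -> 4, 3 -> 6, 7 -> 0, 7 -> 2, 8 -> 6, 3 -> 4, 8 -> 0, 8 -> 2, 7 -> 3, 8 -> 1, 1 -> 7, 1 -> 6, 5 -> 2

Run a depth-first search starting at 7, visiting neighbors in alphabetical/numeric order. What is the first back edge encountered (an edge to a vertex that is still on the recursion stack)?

DFS from 7 (visiting neighbors in alphabetical/numeric order); mark gray on enter, black on exit:
7 gray
  0 gray
    4 gray
      2 gray
      2 black
    4 black
  0 black
  7→2: 2 black — skip
  3 gray
    3→4: 4 black — skip
    6 gray
    6 black
    8 gray
      8→0: 0 black — skip
      1 gray
        1→6: 6 black — skip
        1→7: 7 is gray → back edge
First back edge: 1 → 7.

1->7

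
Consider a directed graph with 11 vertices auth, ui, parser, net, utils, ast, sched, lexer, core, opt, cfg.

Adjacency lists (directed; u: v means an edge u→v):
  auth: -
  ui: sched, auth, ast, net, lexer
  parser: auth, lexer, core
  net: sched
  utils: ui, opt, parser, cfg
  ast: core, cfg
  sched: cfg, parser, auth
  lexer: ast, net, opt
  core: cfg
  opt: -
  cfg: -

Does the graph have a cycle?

Yes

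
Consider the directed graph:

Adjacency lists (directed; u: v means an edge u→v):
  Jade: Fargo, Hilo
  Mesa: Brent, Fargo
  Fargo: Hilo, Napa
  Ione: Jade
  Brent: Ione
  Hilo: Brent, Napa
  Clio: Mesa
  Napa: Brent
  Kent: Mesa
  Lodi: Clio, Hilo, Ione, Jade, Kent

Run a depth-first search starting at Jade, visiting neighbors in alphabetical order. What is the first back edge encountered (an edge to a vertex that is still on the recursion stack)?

Ione→Jade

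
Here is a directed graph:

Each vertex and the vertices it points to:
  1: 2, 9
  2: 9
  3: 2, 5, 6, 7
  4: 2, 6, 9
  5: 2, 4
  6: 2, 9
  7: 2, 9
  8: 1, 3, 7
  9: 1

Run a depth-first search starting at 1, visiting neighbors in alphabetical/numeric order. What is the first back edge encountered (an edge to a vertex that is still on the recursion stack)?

9->1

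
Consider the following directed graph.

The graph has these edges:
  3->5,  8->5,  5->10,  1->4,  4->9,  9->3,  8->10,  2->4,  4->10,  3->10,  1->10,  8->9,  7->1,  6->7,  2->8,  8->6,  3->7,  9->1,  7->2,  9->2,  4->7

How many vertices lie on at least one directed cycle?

A vertex is on a directed cycle iff it belongs to a strongly connected component of size ≥ 2 (or has a self-loop).
The vertices on cycles are {1, 2, 3, 4, 6, 7, 8, 9} — 8 in total.

8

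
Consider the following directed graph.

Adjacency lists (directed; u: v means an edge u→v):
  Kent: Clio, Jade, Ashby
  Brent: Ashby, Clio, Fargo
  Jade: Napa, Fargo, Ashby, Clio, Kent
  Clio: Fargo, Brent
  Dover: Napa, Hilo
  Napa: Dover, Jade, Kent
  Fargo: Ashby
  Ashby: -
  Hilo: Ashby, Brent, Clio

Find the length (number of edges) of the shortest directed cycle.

2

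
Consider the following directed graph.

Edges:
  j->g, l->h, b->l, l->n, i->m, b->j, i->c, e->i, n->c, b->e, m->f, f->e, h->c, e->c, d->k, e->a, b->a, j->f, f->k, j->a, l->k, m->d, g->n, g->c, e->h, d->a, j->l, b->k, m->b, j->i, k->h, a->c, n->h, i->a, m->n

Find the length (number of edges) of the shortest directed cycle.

For each vertex v, BFS finds the shortest path from v back to v.
The shortest such closed walk is m → b → j → i → m, length 4.

4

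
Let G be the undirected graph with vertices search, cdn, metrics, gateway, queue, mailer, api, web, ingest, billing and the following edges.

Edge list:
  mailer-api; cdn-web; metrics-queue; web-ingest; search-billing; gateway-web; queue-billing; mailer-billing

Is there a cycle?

DFS, tracking each vertex's parent; an edge to a visited non-parent vertex closes a cycle.
Start from search:
visit search (parent –)
  visit billing (parent search)
    visit mailer (parent billing)
      mailer–billing: parent, skip
      visit api (parent mailer)
        api–mailer: parent, skip
    billing–search: parent, skip
    visit queue (parent billing)
      visit metrics (parent queue)
        metrics–queue: parent, skip
      queue–billing: parent, skip
visit cdn (parent –)
  visit web (parent cdn)
    visit gateway (parent web)
      gateway–web: parent, skip
    web–cdn: parent, skip
    visit ingest (parent web)
      ingest–web: parent, skip
No non-parent visited neighbor found — the graph is a forest.

No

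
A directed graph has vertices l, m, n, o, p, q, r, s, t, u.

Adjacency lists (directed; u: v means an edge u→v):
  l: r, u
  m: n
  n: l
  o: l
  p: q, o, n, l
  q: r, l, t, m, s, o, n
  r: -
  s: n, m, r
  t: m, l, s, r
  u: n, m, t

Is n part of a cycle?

Yes

n is on a cycle iff n can reach itself via ≥1 edge.
n → l → u → n — yes.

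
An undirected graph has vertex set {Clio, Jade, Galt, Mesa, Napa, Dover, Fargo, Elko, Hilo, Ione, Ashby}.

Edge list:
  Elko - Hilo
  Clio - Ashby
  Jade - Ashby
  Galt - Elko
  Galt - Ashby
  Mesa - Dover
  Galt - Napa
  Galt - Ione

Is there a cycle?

DFS, tracking each vertex's parent; an edge to a visited non-parent vertex closes a cycle.
Start from Dover:
visit Dover (parent –)
  visit Mesa (parent Dover)
    Mesa–Dover: parent, skip
visit Clio (parent –)
  visit Ashby (parent Clio)
    Ashby–Clio: parent, skip
    visit Galt (parent Ashby)
      visit Napa (parent Galt)
        Napa–Galt: parent, skip
      Galt–Ashby: parent, skip
      visit Ione (parent Galt)
        Ione–Galt: parent, skip
      visit Elko (parent Galt)
        visit Hilo (parent Elko)
          Hilo–Elko: parent, skip
        Elko–Galt: parent, skip
    visit Jade (parent Ashby)
      Jade–Ashby: parent, skip
visit Fargo (parent –)
No non-parent visited neighbor found — the graph is a forest.

No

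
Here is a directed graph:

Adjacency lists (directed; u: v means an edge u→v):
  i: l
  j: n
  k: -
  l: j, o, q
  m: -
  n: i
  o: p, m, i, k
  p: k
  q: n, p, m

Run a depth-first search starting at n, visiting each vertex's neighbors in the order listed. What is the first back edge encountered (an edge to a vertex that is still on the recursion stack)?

j→n

DFS from n (visiting each vertex's neighbors in the order listed); mark gray on enter, black on exit:
n gray
  i gray
    l gray
      j gray
        j→n: n is gray → back edge
First back edge: j → n.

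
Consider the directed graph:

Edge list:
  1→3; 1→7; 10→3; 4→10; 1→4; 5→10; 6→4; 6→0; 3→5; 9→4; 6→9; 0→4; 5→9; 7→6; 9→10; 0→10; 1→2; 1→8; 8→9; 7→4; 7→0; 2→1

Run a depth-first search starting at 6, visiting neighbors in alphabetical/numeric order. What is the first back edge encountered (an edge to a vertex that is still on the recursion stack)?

9->4

DFS from 6 (visiting neighbors in alphabetical/numeric order); mark gray on enter, black on exit:
6 gray
  0 gray
    4 gray
      10 gray
        3 gray
          5 gray
            9 gray
              9→4: 4 is gray → back edge
First back edge: 9 → 4.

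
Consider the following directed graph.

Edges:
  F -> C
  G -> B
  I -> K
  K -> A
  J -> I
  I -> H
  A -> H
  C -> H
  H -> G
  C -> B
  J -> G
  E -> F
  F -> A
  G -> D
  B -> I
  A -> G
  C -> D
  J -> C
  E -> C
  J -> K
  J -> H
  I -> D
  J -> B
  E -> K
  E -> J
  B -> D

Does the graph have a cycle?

Yes

DFS with white/gray/black marking, starting from H:
H gray
  G gray
    D gray
    D black
    B gray
      B→D: D black — skip
      I gray
        I→D: D black — skip
        K gray
          A gray
            A→G: G is gray → back edge
Back edge found, so a cycle exists: G → B → I → K → A → G.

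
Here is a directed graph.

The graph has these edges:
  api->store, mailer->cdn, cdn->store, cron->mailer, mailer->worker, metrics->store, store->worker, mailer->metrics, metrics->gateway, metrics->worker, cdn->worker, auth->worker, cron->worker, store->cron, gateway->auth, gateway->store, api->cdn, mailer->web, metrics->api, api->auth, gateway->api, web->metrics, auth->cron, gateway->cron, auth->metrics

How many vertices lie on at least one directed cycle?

A vertex is on a directed cycle iff it belongs to a strongly connected component of size ≥ 2 (or has a self-loop).
The vertices on cycles are {api, cdn, web, auth, cron, store, mailer, gateway, metrics} — 9 in total.

9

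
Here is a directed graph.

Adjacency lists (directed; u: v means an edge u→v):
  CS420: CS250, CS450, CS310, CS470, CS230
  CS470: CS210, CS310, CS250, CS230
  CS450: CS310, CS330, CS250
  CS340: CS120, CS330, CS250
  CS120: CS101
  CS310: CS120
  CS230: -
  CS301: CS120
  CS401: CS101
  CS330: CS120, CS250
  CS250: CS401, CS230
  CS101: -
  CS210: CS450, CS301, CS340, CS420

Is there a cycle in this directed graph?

Yes

DFS with white/gray/black marking, starting from CS420:
CS420 gray
  CS250 gray
    CS401 gray
      CS101 gray
      CS101 black
    CS401 black
    CS230 gray
    CS230 black
  CS250 black
  CS450 gray
    CS310 gray
      CS120 gray
        CS120→CS101: CS101 black — skip
      CS120 black
    CS310 black
    CS330 gray
      CS330→CS120: CS120 black — skip
      CS330→CS250: CS250 black — skip
    CS330 black
    CS450→CS250: CS250 black — skip
  CS450 black
  CS420→CS310: CS310 black — skip
  CS470 gray
    CS210 gray
      CS210→CS450: CS450 black — skip
      CS301 gray
        CS301→CS120: CS120 black — skip
      CS301 black
      CS340 gray
        CS340→CS120: CS120 black — skip
        CS340→CS330: CS330 black — skip
        CS340→CS250: CS250 black — skip
      CS340 black
      CS210→CS420: CS420 is gray → back edge
Back edge found, so a cycle exists: CS420 → CS470 → CS210 → CS420.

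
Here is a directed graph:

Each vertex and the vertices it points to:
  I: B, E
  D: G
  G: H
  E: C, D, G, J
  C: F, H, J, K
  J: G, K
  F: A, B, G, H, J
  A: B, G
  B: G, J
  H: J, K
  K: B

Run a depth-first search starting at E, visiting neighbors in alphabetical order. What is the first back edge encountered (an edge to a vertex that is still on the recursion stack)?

DFS from E (visiting neighbors in alphabetical order); mark gray on enter, black on exit:
E gray
  C gray
    F gray
      A gray
        B gray
          G gray
            H gray
              J gray
                J→G: G is gray → back edge
First back edge: J → G.

J→G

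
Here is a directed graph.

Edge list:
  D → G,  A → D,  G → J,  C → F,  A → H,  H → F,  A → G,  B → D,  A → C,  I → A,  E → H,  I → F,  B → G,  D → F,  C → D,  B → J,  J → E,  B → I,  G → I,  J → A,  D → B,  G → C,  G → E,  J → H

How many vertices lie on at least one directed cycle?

A vertex is on a directed cycle iff it belongs to a strongly connected component of size ≥ 2 (or has a self-loop).
The vertices on cycles are {A, B, C, D, G, I, J} — 7 in total.

7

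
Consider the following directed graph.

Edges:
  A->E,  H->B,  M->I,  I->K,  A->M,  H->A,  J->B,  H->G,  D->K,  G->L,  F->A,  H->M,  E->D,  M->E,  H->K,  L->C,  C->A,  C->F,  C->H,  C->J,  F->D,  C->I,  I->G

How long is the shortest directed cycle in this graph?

4

For each vertex v, BFS finds the shortest path from v back to v.
The shortest such closed walk is C → H → G → L → C, length 4.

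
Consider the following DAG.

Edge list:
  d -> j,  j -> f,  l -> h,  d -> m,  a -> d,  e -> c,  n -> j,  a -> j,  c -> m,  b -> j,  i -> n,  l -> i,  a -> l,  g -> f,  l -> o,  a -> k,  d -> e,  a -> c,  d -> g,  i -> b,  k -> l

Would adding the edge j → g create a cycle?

No

Adding j→g creates a cycle iff g can already reach j.
Explore from g: no path reaches j. The graph stays acyclic.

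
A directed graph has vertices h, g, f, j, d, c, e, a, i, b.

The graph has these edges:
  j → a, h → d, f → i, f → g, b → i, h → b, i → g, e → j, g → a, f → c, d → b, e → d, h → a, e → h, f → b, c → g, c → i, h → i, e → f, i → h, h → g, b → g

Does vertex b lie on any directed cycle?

Yes

b is on a cycle iff b can reach itself via ≥1 edge.
b → i → h → b — yes.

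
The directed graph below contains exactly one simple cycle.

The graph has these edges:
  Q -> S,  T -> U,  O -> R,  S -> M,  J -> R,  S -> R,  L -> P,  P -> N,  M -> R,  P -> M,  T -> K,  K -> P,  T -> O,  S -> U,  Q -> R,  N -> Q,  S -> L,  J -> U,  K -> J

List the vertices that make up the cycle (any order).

DFS with gray/black marking from P:
P gray
  N gray
    Q gray
      R gray
      R black
      S gray
        M gray
          M→R: R black — skip
        M black
        U gray
        U black
        L gray
          L→P: P is gray → back edge
Back edge closes the cycle P → N → Q → S → L → P; its vertices are {L, N, P, Q, S}.

L, N, P, Q, S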